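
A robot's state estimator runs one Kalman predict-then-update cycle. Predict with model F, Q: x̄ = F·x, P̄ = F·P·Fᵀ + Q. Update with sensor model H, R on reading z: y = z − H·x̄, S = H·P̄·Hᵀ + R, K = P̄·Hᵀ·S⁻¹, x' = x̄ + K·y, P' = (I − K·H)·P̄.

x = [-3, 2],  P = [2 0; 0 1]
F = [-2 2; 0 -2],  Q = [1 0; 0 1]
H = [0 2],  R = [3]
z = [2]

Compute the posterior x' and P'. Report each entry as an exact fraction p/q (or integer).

x' = [150/23, 8/23]
P' = [235/23 -12/23; -12/23 15/23]

x̄ = F·x = [10, -4]
P̄ = F·P·Fᵀ + Q = [13 -4; -4 5]
y = z − H·x̄ = [10]
S = H·P̄·Hᵀ + R = [23]
K = P̄·Hᵀ·S⁻¹ = [-8/23; 10/23]
x' = x̄ + K·y = [150/23, 8/23]
P' = (I − K·H)·P̄ = [235/23 -12/23; -12/23 15/23]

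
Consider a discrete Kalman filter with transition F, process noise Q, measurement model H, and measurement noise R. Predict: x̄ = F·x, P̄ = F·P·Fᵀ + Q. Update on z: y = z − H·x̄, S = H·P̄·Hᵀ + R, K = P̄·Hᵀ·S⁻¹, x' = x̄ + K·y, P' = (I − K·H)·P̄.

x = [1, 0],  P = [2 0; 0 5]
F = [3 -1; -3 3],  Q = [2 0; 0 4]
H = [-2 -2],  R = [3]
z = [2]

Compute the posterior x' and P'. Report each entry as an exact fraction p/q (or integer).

x' = [353/107, -457/107]
P' = [2419/107 -2443/107; -2443/107 2545/107]

x̄ = F·x = [3, -3]
P̄ = F·P·Fᵀ + Q = [25 -33; -33 67]
y = z − H·x̄ = [2]
S = H·P̄·Hᵀ + R = [107]
K = P̄·Hᵀ·S⁻¹ = [16/107; -68/107]
x' = x̄ + K·y = [353/107, -457/107]
P' = (I − K·H)·P̄ = [2419/107 -2443/107; -2443/107 2545/107]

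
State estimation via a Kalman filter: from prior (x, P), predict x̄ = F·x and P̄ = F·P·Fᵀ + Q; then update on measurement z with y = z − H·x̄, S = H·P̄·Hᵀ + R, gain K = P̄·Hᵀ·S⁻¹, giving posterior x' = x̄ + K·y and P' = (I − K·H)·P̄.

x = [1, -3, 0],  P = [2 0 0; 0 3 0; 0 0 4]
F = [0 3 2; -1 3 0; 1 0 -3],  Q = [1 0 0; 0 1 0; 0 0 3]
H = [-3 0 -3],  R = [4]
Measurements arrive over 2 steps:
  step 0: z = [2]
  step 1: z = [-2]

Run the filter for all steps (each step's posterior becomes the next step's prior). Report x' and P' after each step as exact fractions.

step 0: x' = [-1713/337, -1720/337, 1459/337], P' = [11228/337 4599/337 -11148/337; 4599/337 4485/337 -4499/337; -11148/337 -4499/337 11216/337]
step 1: x' = [-9305302/1270717, -828921/181531, 1445460/181531], P' = [118699566/1270717 12228246/181531 -16959210/181531; 12228246/181531 1332396/25933 -1744322/25933; -16959210/181531 -1744322/25933 2434562/25933]

step 0: x̄ = F·x = [-9, -10, 1]
step 0: P̄ = F·P·Fᵀ + Q = [44 27 -24; 27 30 -2; -24 -2 41]
step 0: y = z − H·x̄ = [-22]
step 0: S = H·P̄·Hᵀ + R = [337]
step 0: K = P̄·Hᵀ·S⁻¹ = [-60/337; -75/337; -51/337]
step 0: x' = x̄ + K·y = [-1713/337, -1720/337, 1459/337]
step 0: P' = (I − K·H)·P̄ = [11228/337 4599/337 -11148/337; 4599/337 4485/337 -4499/337; -11148/337 -4499/337 11216/337]
step 1: x̄ = F·x = [-2242/337, -3447/337, -6090/337]
step 1: P̄ = F·P·Fᵀ + Q = [31578/337 21870/337 -35304/337; 21870/337 24336/337 9616/337; -35304/337 9616/337 180071/337]
step 1: y = z − H·x̄ = [-25670/337]
step 1: S = H·P̄·Hᵀ + R = [1270717/337]
step 1: K = P̄·Hᵀ·S⁻¹ = [11178/1270717; -13494/181531; -62043/181531]
step 1: x' = x̄ + K·y = [-9305302/1270717, -828921/181531, 1445460/181531]
step 1: P' = (I − K·H)·P̄ = [118699566/1270717 12228246/181531 -16959210/181531; 12228246/181531 1332396/25933 -1744322/25933; -16959210/181531 -1744322/25933 2434562/25933]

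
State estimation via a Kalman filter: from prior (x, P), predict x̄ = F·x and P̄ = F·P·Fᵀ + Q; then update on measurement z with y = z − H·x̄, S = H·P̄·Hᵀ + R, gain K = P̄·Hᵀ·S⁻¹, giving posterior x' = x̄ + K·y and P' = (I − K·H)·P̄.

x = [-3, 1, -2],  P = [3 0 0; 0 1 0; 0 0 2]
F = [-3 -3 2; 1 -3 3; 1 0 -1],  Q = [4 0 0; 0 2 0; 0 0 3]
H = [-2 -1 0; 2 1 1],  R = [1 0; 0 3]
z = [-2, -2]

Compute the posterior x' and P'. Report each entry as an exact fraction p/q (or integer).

x̄ = F·x = [2, -12, -1]
P̄ = F·P·Fᵀ + Q = [48 12 -13; 12 32 -3; -13 -3 8]
y = z − H·x̄ = [-10, 7]
S = H·P̄·Hᵀ + R = [273 -243; -243 225]
K = P̄·Hᵀ·S⁻¹ = [-45/88 -103/792; 31/264 287/792; 79/132 73/132]
x' = x̄ + K·y = [4913/792, -8425/792, -137/44]
P' = (I − K·H)·P̄ = [4061/792 -7717/792 -119/132; -7717/792 15341/792 53/44; -119/132 53/44 149/66]

x' = [4913/792, -8425/792, -137/44]
P' = [4061/792 -7717/792 -119/132; -7717/792 15341/792 53/44; -119/132 53/44 149/66]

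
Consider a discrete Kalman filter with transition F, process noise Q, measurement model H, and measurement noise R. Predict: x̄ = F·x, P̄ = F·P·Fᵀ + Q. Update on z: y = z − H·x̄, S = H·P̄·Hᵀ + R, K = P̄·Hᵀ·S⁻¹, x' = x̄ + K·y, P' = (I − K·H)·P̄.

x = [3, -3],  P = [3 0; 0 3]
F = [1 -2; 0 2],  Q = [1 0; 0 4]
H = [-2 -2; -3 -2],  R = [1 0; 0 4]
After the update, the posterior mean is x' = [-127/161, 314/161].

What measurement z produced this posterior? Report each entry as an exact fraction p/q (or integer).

z = [-3, 1]

x̄ = F·x = [9, -6]
P̄ = F·P·Fᵀ + Q = [16 -12; -12 16]
S = H·P̄·Hᵀ + R = [33 40; 40 68]
K = P̄·Hᵀ·S⁻¹ = [104/161 -118/161; -176/161 113/161]
x' − x̄ = [-1576/161, 1280/161] = K·y
y = (KᵀK)⁻¹·Kᵀ·(x' − x̄) = [3, 16]
z = y + H·x̄ = [3, 16] + [-6, -15] = [-3, 1]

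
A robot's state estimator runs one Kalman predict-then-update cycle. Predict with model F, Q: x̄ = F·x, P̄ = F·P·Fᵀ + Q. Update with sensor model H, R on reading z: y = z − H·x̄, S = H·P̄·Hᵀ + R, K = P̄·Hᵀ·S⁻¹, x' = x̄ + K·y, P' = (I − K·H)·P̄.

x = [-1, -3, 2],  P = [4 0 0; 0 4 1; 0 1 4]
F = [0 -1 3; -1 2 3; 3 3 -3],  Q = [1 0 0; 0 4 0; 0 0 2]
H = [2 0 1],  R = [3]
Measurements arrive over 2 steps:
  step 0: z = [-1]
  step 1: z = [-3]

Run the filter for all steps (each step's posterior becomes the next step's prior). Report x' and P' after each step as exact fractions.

step 0: x̄ = F·x = [9, 1, -18]
step 0: P̄ = F·P·Fᵀ + Q = [35 31 -36; 31 72 -21; -36 -21 92]
step 0: y = z − H·x̄ = [-1]
step 0: S = H·P̄·Hᵀ + R = [91]
step 0: K = P̄·Hᵀ·S⁻¹ = [34/91; 41/91; 20/91]
step 0: x' = x̄ + K·y = [785/91, 50/91, -1658/91]
step 0: P' = (I − K·H)·P̄ = [2029/91 1427/91 -3956/91; 1427/91 4871/91 -2731/91; -3956/91 -2731/91 7972/91]
step 1: x̄ = F·x = [-5024/91, -5659/91, 7479/91]
step 1: P̄ = F·P·Fᵀ + Q = [93096/91 67108/91 -159018/91; 67108/91 78881/91 -99993/91; -159018/91 -99993/91 280082/91]
step 1: y = z − H·x̄ = [328/13]
step 1: S = H·P̄·Hᵀ + R = [2381/13]
step 1: K = P̄·Hᵀ·S⁻¹ = [3882/2381; 4889/2381; -5422/2381]
step 1: x' = x̄ + K·y = [-234544/16667, -172995/16667, 412199/16667]
step 1: P' = (I − K·H)·P̄ = [8936316/16667 2071574/16667 -17791110/16667; 2071574/16667 1576878/16667 -4040479/16667; -17791110/16667 -4040479/16667 35468358/16667]

step 0: x' = [785/91, 50/91, -1658/91], P' = [2029/91 1427/91 -3956/91; 1427/91 4871/91 -2731/91; -3956/91 -2731/91 7972/91]
step 1: x' = [-234544/16667, -172995/16667, 412199/16667], P' = [8936316/16667 2071574/16667 -17791110/16667; 2071574/16667 1576878/16667 -4040479/16667; -17791110/16667 -4040479/16667 35468358/16667]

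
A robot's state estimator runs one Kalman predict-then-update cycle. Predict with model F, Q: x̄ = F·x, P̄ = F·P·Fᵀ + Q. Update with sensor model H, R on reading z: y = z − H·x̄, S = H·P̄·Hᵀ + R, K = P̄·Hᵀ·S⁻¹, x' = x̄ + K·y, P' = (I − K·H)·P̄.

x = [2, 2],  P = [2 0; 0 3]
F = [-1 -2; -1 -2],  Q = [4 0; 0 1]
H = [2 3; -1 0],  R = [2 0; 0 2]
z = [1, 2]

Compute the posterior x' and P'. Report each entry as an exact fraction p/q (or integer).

x' = [-3/4, 9/13]
P' = [27/28 -4/7; -4/7 50/91]

x̄ = F·x = [-6, -6]
P̄ = F·P·Fᵀ + Q = [18 14; 14 15]
y = z − H·x̄ = [31, -4]
S = H·P̄·Hᵀ + R = [377 -78; -78 20]
K = P̄·Hᵀ·S⁻¹ = [3/28 -27/56; 23/91 2/7]
x' = x̄ + K·y = [-3/4, 9/13]
P' = (I − K·H)·P̄ = [27/28 -4/7; -4/7 50/91]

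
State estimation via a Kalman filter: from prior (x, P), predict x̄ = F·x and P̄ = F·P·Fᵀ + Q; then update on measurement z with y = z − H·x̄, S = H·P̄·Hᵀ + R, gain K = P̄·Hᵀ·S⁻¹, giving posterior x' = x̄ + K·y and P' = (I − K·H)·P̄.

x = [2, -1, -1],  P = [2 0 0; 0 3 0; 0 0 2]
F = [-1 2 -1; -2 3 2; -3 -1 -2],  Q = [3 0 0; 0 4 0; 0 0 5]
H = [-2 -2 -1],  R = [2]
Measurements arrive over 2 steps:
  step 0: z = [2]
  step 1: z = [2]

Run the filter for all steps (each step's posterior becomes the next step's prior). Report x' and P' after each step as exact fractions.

step 0: x̄ = F·x = [-3, -9, -3]
step 0: P̄ = F·P·Fᵀ + Q = [19 18 4; 18 47 -5; 4 -5 34]
step 0: y = z − H·x̄ = [-25]
step 0: S = H·P̄·Hᵀ + R = [440]
step 0: K = P̄·Hᵀ·S⁻¹ = [-39/220; -25/88; -4/55]
step 0: x' = x̄ + K·y = [63/44, -167/88, -13/11]
step 0: P' = (I − K·H)·P̄ = [569/110 -183/44 -92/55; -183/44 1011/88 -155/11; -92/55 -155/11 1742/55]
step 1: x̄ = F·x = [-89/22, -961/88, -3/88]
step 1: P̄ = F·P·Fᵀ + Q = [1710/11 681/22 2433/22; 681/22 65551/440 6629/440; 2433/22 6629/440 38871/440]
step 1: y = z − H·x̄ = [-2461/88]
step 1: S = H·P̄·Hᵀ + R = [905671/440]
step 1: K = P̄·Hᵀ·S⁻¹ = [-212700/905671; -164971/905671; -149449/905671]
step 1: x' = x̄ + K·y = [99326/39377, -229425/39377, 180374/39377]
step 1: P' = (I − K·H)·P̄ = [37969560/905671 -51713847/905671 27913974/905671; -51713847/905671 73073202/905671 -42388768/905671; 27913974/905671 -42388768/905671 29248486/905671]

step 0: x' = [63/44, -167/88, -13/11], P' = [569/110 -183/44 -92/55; -183/44 1011/88 -155/11; -92/55 -155/11 1742/55]
step 1: x' = [99326/39377, -229425/39377, 180374/39377], P' = [37969560/905671 -51713847/905671 27913974/905671; -51713847/905671 73073202/905671 -42388768/905671; 27913974/905671 -42388768/905671 29248486/905671]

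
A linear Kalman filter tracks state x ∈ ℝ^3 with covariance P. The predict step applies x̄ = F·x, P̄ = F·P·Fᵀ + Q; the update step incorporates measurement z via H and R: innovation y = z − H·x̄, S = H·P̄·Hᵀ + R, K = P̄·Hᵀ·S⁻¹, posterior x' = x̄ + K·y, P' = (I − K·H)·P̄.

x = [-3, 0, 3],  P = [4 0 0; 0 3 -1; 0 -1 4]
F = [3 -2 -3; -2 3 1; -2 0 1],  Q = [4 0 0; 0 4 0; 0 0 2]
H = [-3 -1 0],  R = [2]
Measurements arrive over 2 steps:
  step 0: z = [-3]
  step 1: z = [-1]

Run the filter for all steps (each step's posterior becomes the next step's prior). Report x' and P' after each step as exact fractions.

step 0: x̄ = F·x = [-18, 9, 9]
step 0: P̄ = F·P·Fᵀ + Q = [76 -43 -34; -43 45 17; -34 17 22]
step 0: y = z − H·x̄ = [-48]
step 0: S = H·P̄·Hᵀ + R = [473]
step 0: K = P̄·Hᵀ·S⁻¹ = [-185/473; 84/473; 85/473]
step 0: x' = x̄ + K·y = [366/473, 225/473, 177/473]
step 0: P' = (I − K·H)·P̄ = [1723/473 -4799/473 -357/473; -4799/473 14229/473 901/473; -357/473 901/473 3181/473]
step 1: x̄ = F·x = [117/473, 120/473, -555/473]
step 1: P̄ = F·P·Fᵀ + Q = [177770/473 -180766/473 -44092/473; -180766/473 204448/473 42998/473; -44092/473 42998/473 12447/473]
step 1: y = z − H·x̄ = [-2/473]
step 1: S = H·P̄·Hᵀ + R = [720728/473]
step 1: K = P̄·Hᵀ·S⁻¹ = [-1916/3917; 168925/360364; 44639/360364]
step 1: x' = x̄ + K·y = [977/3917, 45355/180182, -211513/180182]
step 1: P' = (I − K·H)·P̄ = [44082/3917 -128414/3917 -3492/3917; -128414/3917 17552207/180182 437257/180182; -3492/3917 437257/180182 528721/180182]

step 0: x' = [366/473, 225/473, 177/473], P' = [1723/473 -4799/473 -357/473; -4799/473 14229/473 901/473; -357/473 901/473 3181/473]
step 1: x' = [977/3917, 45355/180182, -211513/180182], P' = [44082/3917 -128414/3917 -3492/3917; -128414/3917 17552207/180182 437257/180182; -3492/3917 437257/180182 528721/180182]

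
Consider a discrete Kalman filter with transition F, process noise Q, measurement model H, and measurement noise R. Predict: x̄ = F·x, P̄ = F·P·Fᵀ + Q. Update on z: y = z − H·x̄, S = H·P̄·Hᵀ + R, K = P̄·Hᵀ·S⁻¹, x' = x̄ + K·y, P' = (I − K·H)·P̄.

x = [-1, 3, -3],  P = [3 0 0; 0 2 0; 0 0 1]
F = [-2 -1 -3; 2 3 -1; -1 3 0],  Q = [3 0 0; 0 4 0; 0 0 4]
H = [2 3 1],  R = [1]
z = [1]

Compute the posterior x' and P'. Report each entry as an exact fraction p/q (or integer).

x̄ = F·x = [8, 10, 10]
P̄ = F·P·Fᵀ + Q = [26 -15 0; -15 35 12; 0 12 25]
y = z − H·x̄ = [-55]
S = H·P̄·Hᵀ + R = [337]
K = P̄·Hᵀ·S⁻¹ = [7/337; 87/337; 61/337]
x' = x̄ + K·y = [2311/337, -1415/337, 15/337]
P' = (I − K·H)·P̄ = [8713/337 -5664/337 -427/337; -5664/337 4226/337 -1263/337; -427/337 -1263/337 4704/337]

x' = [2311/337, -1415/337, 15/337]
P' = [8713/337 -5664/337 -427/337; -5664/337 4226/337 -1263/337; -427/337 -1263/337 4704/337]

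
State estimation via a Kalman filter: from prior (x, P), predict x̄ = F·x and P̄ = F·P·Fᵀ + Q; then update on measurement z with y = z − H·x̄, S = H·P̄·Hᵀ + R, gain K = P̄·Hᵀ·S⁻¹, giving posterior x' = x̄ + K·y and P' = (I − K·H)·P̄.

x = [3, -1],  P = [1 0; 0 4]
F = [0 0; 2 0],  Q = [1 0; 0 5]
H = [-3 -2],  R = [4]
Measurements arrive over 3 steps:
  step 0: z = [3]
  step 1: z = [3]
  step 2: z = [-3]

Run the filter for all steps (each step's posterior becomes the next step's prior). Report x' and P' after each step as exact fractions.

step 0: x̄ = F·x = [0, 6]
step 0: P̄ = F·P·Fᵀ + Q = [1 0; 0 9]
step 0: y = z − H·x̄ = [15]
step 0: S = H·P̄·Hᵀ + R = [49]
step 0: K = P̄·Hᵀ·S⁻¹ = [-3/49; -18/49]
step 0: x' = x̄ + K·y = [-45/49, 24/49]
step 0: P' = (I − K·H)·P̄ = [40/49 -54/49; -54/49 117/49]
step 1: x̄ = F·x = [0, -90/49]
step 1: P̄ = F·P·Fᵀ + Q = [1 0; 0 405/49]
step 1: y = z − H·x̄ = [-33/49]
step 1: S = H·P̄·Hᵀ + R = [2257/49]
step 1: K = P̄·Hᵀ·S⁻¹ = [-147/2257; -810/2257]
step 1: x' = x̄ + K·y = [99/2257, -3600/2257]
step 1: P' = (I − K·H)·P̄ = [1816/2257 -2430/2257; -2430/2257 5265/2257]
step 2: x̄ = F·x = [0, 198/2257]
step 2: P̄ = F·P·Fᵀ + Q = [1 0; 0 18549/2257]
step 2: y = z − H·x̄ = [-6375/2257]
step 2: S = H·P̄·Hᵀ + R = [103537/2257]
step 2: K = P̄·Hᵀ·S⁻¹ = [-6771/103537; -37098/103537]
step 2: x' = x̄ + K·y = [19125/103537, 113868/103537]
step 2: P' = (I − K·H)·P̄ = [83224/103537 -111294/103537; -111294/103537 241137/103537]

step 0: x' = [-45/49, 24/49], P' = [40/49 -54/49; -54/49 117/49]
step 1: x' = [99/2257, -3600/2257], P' = [1816/2257 -2430/2257; -2430/2257 5265/2257]
step 2: x' = [19125/103537, 113868/103537], P' = [83224/103537 -111294/103537; -111294/103537 241137/103537]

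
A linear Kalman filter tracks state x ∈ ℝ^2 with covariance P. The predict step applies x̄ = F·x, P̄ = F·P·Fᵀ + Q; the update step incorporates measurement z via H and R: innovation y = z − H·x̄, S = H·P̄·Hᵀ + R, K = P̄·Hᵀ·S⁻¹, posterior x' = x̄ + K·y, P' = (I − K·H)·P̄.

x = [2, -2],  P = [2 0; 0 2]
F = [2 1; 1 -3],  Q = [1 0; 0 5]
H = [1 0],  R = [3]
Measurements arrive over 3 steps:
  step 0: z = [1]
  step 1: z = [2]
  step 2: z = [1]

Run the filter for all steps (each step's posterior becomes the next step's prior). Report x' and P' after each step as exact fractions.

step 0: x' = [17/14, 57/7], P' = [33/14 -3/7; -3/7 173/7]
step 1: x' = [46/17, -251/34], P' = [234/85 -471/85; -471/85 18373/170]
step 2: x' = [5214/5719, 93146/5719], P' = [16647/5719 -49473/5719; -49473/5719 998111/5719]

step 0: x̄ = F·x = [2, 8]
step 0: P̄ = F·P·Fᵀ + Q = [11 -2; -2 25]
step 0: y = z − H·x̄ = [-1]
step 0: S = H·P̄·Hᵀ + R = [14]
step 0: K = P̄·Hᵀ·S⁻¹ = [11/14; -1/7]
step 0: x' = x̄ + K·y = [17/14, 57/7]
step 0: P' = (I − K·H)·P̄ = [33/14 -3/7; -3/7 173/7]
step 1: x̄ = F·x = [74/7, -325/14]
step 1: P̄ = F·P·Fᵀ + Q = [234/7 -471/7; -471/7 3253/14]
step 1: y = z − H·x̄ = [-60/7]
step 1: S = H·P̄·Hᵀ + R = [255/7]
step 1: K = P̄·Hᵀ·S⁻¹ = [78/85; -157/85]
step 1: x' = x̄ + K·y = [46/17, -251/34]
step 1: P' = (I − K·H)·P̄ = [234/85 -471/85; -471/85 18373/170]
step 2: x̄ = F·x = [-67/34, 845/34]
step 2: P̄ = F·P·Fᵀ + Q = [16647/170 -49473/170; -49473/170 172327/170]
step 2: y = z − H·x̄ = [101/34]
step 2: S = H·P̄·Hᵀ + R = [17157/170]
step 2: K = P̄·Hᵀ·S⁻¹ = [5549/5719; -16491/5719]
step 2: x' = x̄ + K·y = [5214/5719, 93146/5719]
step 2: P' = (I − K·H)·P̄ = [16647/5719 -49473/5719; -49473/5719 998111/5719]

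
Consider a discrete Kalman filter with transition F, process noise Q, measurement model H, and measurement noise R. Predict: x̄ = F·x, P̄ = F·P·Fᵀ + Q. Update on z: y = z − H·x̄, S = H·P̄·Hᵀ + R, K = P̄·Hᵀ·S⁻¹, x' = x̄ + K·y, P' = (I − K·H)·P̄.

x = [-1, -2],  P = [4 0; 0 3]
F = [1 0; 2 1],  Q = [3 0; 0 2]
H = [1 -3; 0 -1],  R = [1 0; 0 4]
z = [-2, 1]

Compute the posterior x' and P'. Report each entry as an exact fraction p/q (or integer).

x̄ = F·x = [-1, -4]
P̄ = F·P·Fᵀ + Q = [7 8; 8 21]
y = z − H·x̄ = [-13, -3]
S = H·P̄·Hᵀ + R = [149 55; 55 25]
K = P̄·Hᵀ·S⁻¹ = [3/140 -257/700; -11/35 -26/175]
x' = x̄ + K·y = [-31/175, 93/175]
P' = (I − K·H)·P̄ = [3099/700 257/175; 257/175 104/175]

x' = [-31/175, 93/175]
P' = [3099/700 257/175; 257/175 104/175]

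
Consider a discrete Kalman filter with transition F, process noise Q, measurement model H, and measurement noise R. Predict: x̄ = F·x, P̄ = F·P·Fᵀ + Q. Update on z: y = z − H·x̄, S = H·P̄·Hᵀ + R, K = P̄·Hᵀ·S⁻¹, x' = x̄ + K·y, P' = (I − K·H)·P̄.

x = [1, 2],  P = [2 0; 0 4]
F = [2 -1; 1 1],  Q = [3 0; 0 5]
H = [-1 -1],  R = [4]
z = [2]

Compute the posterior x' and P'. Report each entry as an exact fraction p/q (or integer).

x' = [-5/2, 7/6]
P' = [15/2 -11/2; -11/2 209/30]

x̄ = F·x = [0, 3]
P̄ = F·P·Fᵀ + Q = [15 0; 0 11]
y = z − H·x̄ = [5]
S = H·P̄·Hᵀ + R = [30]
K = P̄·Hᵀ·S⁻¹ = [-1/2; -11/30]
x' = x̄ + K·y = [-5/2, 7/6]
P' = (I − K·H)·P̄ = [15/2 -11/2; -11/2 209/30]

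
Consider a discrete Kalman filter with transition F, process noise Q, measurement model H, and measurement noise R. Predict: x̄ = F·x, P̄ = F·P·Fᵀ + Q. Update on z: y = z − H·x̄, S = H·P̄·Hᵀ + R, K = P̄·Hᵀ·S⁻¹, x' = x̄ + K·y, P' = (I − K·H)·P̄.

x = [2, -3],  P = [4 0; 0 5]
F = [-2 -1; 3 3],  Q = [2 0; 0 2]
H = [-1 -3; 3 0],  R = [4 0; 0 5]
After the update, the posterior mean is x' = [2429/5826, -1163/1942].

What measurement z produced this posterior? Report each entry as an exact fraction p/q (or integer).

z = [1, 2]

x̄ = F·x = [-1, -3]
P̄ = F·P·Fᵀ + Q = [23 -39; -39 83]
S = H·P̄·Hᵀ + R = [540 282; 282 212]
K = P̄·Hᵀ·S⁻¹ = [235/17478 896/2913; -1921/5826 -110/971]
x' − x̄ = [8255/5826, 4663/1942] = K·y
y = (KᵀK)⁻¹·Kᵀ·(x' − x̄) = [-9, 5]
z = y + H·x̄ = [-9, 5] + [10, -3] = [1, 2]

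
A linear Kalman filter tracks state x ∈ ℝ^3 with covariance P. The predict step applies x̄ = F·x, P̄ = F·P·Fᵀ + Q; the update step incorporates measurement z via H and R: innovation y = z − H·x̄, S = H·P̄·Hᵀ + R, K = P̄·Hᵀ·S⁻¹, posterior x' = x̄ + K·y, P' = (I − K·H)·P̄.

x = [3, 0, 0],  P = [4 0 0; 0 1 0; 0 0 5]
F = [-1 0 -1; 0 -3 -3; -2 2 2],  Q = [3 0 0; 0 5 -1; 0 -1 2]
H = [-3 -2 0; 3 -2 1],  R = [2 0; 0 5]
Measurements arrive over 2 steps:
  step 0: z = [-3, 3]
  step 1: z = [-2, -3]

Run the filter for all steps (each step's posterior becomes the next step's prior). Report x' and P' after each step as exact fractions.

step 0: x̄ = F·x = [-3, 0, -6]
step 0: P̄ = F·P·Fᵀ + Q = [12 15 -2; 15 59 -37; -2 -37 42]
step 0: y = z − H·x̄ = [-12, 18]
step 0: S = H·P̄·Hᵀ + R = [526 208; 208 347]
step 0: K = P̄·Hᵀ·S⁻¹ = [-11867/69629 7916/69629; -33681/139258 -11978/69629; 2440/69629 20610/69629]
step 0: x' = x̄ + K·y = [76005/69629, -13518/69629, -76074/69629]
step 0: P' = (I − K·H)·P̄ = [20662/69629 -19126/69629 -60658/69629; -19126/69629 91059/139258 88547/69629; -60658/69629 88547/69629 462118/69629]
step 1: x̄ = F·x = [69/69629, 268776/69629, -331194/69629]
step 1: P̄ = F·P·Fᵀ + Q = [570351/69629 1412643/69629 -1021754/69629; 1412643/69629 13021637/139258 -4656782/69629; -1021754/69629 -4656782/69629 3599144/69629]
step 1: y = z − H·x̄ = [398501/69629, 94236/9947]
step 1: S = H·P̄·Hᵀ + R = [48267407/69629 4755563/9947; 4755563/9947 625890/1421]
step 1: K = P̄·Hᵀ·S⁻¹ = [-976869787/5344622041 688095010/5344622041; -1176337730/5344622041 -1065431456/5344622041; 744378606/5344622041 908137064/5344622041]
step 1: x' = x̄ + K·y = [933353078/5344622041, 3804742006/5344622041, -12558225780/5344622041]
step 1: P' = (I − K·H)·P̄ = [1244596492/5344622041 -890024951/5344622041 -2073364328/5344622041; -890024951/5344622041 5022750313/10689244082 2365667886/5344622041; -2073364328/5344622041 2365667886/5344622041 15492114076/5344622041]

step 0: x' = [76005/69629, -13518/69629, -76074/69629], P' = [20662/69629 -19126/69629 -60658/69629; -19126/69629 91059/139258 88547/69629; -60658/69629 88547/69629 462118/69629]
step 1: x' = [933353078/5344622041, 3804742006/5344622041, -12558225780/5344622041], P' = [1244596492/5344622041 -890024951/5344622041 -2073364328/5344622041; -890024951/5344622041 5022750313/10689244082 2365667886/5344622041; -2073364328/5344622041 2365667886/5344622041 15492114076/5344622041]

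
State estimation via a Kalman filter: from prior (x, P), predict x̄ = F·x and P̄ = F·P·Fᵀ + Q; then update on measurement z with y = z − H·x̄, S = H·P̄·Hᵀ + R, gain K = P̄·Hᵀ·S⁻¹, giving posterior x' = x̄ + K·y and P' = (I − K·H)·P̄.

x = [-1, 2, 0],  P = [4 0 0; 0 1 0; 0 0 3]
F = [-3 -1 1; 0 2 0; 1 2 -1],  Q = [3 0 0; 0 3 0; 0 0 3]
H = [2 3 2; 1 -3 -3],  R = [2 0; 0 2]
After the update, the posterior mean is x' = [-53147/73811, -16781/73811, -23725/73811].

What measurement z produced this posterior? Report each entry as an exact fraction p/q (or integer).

x̄ = F·x = [1, 4, 3]
P̄ = F·P·Fᵀ + Q = [43 -2 -17; -2 7 4; -17 4 14]
S = H·P̄·Hᵀ + R = [181 -47; -47 420]
K = P̄·Hᵀ·S⁻¹ = [24020/73811 20262/73811; 8855/73811 -5160/73811; -817/73811 -12569/73811]
x' − x̄ = [-126958/73811, -312025/73811, -245158/73811] = K·y
y = (KᵀK)⁻¹·Kᵀ·(x' − x̄) = [-23, 21]
z = y + H·x̄ = [-23, 21] + [20, -20] = [-3, 1]

z = [-3, 1]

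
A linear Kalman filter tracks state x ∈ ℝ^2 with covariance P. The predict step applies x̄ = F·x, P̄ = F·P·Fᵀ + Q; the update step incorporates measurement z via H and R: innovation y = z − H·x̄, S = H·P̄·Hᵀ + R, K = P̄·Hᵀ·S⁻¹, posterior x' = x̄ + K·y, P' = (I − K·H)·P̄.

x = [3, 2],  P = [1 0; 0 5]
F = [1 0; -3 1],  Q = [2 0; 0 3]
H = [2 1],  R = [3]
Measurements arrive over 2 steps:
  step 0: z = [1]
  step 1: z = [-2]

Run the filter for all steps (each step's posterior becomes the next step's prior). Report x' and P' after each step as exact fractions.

step 0: x̄ = F·x = [3, -7]
step 0: P̄ = F·P·Fᵀ + Q = [3 -3; -3 17]
step 0: y = z − H·x̄ = [2]
step 0: S = H·P̄·Hᵀ + R = [20]
step 0: K = P̄·Hᵀ·S⁻¹ = [3/20; 11/20]
step 0: x' = x̄ + K·y = [33/10, -59/10]
step 0: P' = (I − K·H)·P̄ = [51/20 -93/20; -93/20 219/20]
step 1: x̄ = F·x = [33/10, -79/5]
step 1: P̄ = F·P·Fᵀ + Q = [91/20 -123/10; -123/10 324/5]
step 1: y = z − H·x̄ = [36/5]
step 1: S = H·P̄·Hᵀ + R = [184/5]
step 1: K = P̄·Hᵀ·S⁻¹ = [-2/23; 201/184]
step 1: x' = x̄ + K·y = [123/46, -365/46]
step 1: P' = (I − K·H)·P̄ = [393/92 -405/46; -405/46 3843/184]

step 0: x' = [33/10, -59/10], P' = [51/20 -93/20; -93/20 219/20]
step 1: x' = [123/46, -365/46], P' = [393/92 -405/46; -405/46 3843/184]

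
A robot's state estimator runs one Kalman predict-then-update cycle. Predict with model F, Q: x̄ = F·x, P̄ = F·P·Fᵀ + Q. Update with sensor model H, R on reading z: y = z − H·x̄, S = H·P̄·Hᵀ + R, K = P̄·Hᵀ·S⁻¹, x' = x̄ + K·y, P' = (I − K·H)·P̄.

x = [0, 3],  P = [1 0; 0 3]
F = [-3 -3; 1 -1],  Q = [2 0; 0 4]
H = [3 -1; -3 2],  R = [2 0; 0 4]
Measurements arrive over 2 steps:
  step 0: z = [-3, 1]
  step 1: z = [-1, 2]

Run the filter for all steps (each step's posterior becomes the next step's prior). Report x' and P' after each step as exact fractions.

step 0: x̄ = F·x = [-9, -3]
step 0: P̄ = F·P·Fᵀ + Q = [38 6; 6 8]
step 0: y = z − H·x̄ = [21, -20]
step 0: S = H·P̄·Hᵀ + R = [316 -304; -304 306]
step 0: K = P̄·Hᵀ·S⁻¹ = [51/107 15/107; 613/1070 301/535]
step 0: x' = x̄ + K·y = [-192/107, -2377/1070]
step 0: P' = (I − K·H)·P̄ = [88/107 162/107; 162/107 1817/535]
step 1: x̄ = F·x = [12891/1070, 457/1070]
step 1: P̄ = F·P·Fᵀ + Q = [35963/535 4131/535; 4131/535 2777/535]
step 1: y = z − H·x̄ = [-19643/535, 39899/1070]
step 1: S = H·P̄·Hᵀ + R = [302728/535 -292042/535; -292042/535 287343/535]
step 1: K = P̄·Hᵀ·S⁻¹ = [335919/793571 66267/793571; 715715/1587142 344822/793571]
step 1: x' = x̄ + K·y = [-301872/793571, 57874/793571]
step 1: P' = (I − K·H)·P̄ = [536248/793571 936906/793571; 936906/793571 2095003/793571]

step 0: x' = [-192/107, -2377/1070], P' = [88/107 162/107; 162/107 1817/535]
step 1: x' = [-301872/793571, 57874/793571], P' = [536248/793571 936906/793571; 936906/793571 2095003/793571]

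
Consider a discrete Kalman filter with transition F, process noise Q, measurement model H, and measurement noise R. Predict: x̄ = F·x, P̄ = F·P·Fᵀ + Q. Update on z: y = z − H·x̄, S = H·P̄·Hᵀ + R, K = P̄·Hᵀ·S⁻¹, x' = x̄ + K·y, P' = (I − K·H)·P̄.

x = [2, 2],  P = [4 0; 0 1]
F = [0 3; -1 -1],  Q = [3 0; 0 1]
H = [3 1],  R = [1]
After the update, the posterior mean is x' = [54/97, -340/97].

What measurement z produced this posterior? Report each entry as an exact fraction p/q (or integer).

x̄ = F·x = [6, -4]
P̄ = F·P·Fᵀ + Q = [12 -3; -3 6]
S = H·P̄·Hᵀ + R = [97]
K = P̄·Hᵀ·S⁻¹ = [33/97; -3/97]
x' − x̄ = [-528/97, 48/97] = K·y
y = (KᵀK)⁻¹·Kᵀ·(x' − x̄) = [-16]
z = y + H·x̄ = [-16] + [14] = [-2]

z = [-2]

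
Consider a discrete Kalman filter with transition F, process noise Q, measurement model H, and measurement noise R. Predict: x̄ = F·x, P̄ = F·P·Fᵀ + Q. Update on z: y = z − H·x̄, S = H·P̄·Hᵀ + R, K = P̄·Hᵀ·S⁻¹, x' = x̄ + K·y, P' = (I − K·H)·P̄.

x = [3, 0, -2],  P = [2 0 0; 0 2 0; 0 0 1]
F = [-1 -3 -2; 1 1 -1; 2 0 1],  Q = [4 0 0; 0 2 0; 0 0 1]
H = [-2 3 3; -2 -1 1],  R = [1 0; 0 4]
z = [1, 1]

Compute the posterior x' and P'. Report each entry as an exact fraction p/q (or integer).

x̄ = F·x = [1, 5, 4]
P̄ = F·P·Fᵀ + Q = [28 -6 -6; -6 7 3; -6 3 10]
y = z − H·x̄ = [-24, 4]
S = H·P̄·Hᵀ + R = [464 193; 193 127]
K = P̄·Hᵀ·S⁻¹ = [-876/21679 -8228/21679; 3790/21679 -4394/21679; 2810/21679 -1027/21679]
x' = x̄ + K·y = [9791/21679, -141/21679, 15168/21679]
P' = (I − K·H)·P̄ = [65652/21679 -27458/21679 70934/21679; -27458/21679 27725/21679 -44767/21679; 70934/21679 -44767/21679 92993/21679]

x' = [9791/21679, -141/21679, 15168/21679]
P' = [65652/21679 -27458/21679 70934/21679; -27458/21679 27725/21679 -44767/21679; 70934/21679 -44767/21679 92993/21679]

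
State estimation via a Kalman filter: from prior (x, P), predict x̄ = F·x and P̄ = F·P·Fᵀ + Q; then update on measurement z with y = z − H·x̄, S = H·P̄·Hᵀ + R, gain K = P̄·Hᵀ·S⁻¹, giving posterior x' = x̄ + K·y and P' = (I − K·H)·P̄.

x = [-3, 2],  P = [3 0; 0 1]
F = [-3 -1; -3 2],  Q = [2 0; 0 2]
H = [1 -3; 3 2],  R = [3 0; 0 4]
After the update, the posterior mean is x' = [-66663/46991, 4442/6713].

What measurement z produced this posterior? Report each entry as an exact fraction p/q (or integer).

z = [-3, -3]

x̄ = F·x = [7, 13]
P̄ = F·P·Fᵀ + Q = [30 25; 25 33]
S = H·P̄·Hᵀ + R = [180 -283; -283 706]
K = P̄·Hᵀ·S⁻¹ = [7850/46991 12465/46991; -1763/6713 634/6713]
x' − x̄ = [-395600/46991, -82827/6713] = K·y
y = (KᵀK)⁻¹·Kᵀ·(x' − x̄) = [29, -50]
z = y + H·x̄ = [29, -50] + [-32, 47] = [-3, -3]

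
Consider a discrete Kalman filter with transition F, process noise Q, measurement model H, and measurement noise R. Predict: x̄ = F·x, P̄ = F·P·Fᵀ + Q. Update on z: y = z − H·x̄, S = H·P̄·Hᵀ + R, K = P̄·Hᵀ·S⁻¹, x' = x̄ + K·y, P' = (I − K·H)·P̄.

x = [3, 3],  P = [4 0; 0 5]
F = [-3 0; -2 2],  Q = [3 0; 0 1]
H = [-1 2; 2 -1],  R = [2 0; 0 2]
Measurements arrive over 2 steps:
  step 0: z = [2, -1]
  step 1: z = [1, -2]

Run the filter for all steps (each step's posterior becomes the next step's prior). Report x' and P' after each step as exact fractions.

step 0: x̄ = F·x = [-9, 0]
step 0: P̄ = F·P·Fᵀ + Q = [39 24; 24 37]
step 0: y = z − H·x̄ = [-7, 17]
step 0: S = H·P̄·Hᵀ + R = [93 -32; -32 99]
step 0: K = P̄·Hᵀ·S⁻¹ = [2619/8183 5310/8183; 5302/8183 2623/8183]
step 0: x' = x̄ + K·y = [-1710/8183, 7477/8183]
step 0: P' = (I − K·H)·P̄ = [8826/8183 7032/8183; 7032/8183 8818/8183]
step 1: x̄ = F·x = [5130/8183, 18374/8183]
step 1: P̄ = F·P·Fᵀ + Q = [103983/8183 10764/8183; 10764/8183 22503/8183]
step 1: y = z − H·x̄ = [-23435/8183, -8252/8183]
step 1: S = H·P̄·Hᵀ + R = [167305/8183 -199152/8183; -199152/8183 411745/8183]
step 1: K = P̄·Hᵀ·S⁻¹ = [650463/3571487 2025150/3571487; 1699230/3571487 813423/3571487]
step 1: x' = x̄ + K·y = [-1666065/3571487, 2332724/3571487]
step 1: P' = (I − K·H)·P̄ = [3133842/3571487 2217384/3571487; 2217384/3571487 2807922/3571487]

step 0: x' = [-1710/8183, 7477/8183], P' = [8826/8183 7032/8183; 7032/8183 8818/8183]
step 1: x' = [-1666065/3571487, 2332724/3571487], P' = [3133842/3571487 2217384/3571487; 2217384/3571487 2807922/3571487]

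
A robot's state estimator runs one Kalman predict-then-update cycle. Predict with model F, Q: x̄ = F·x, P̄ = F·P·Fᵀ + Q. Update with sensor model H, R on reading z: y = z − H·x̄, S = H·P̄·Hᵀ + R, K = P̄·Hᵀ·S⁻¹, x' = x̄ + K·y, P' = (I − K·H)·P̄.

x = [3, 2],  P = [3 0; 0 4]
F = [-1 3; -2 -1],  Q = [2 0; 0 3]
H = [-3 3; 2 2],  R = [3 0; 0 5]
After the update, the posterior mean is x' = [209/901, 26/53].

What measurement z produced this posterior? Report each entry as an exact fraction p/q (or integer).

z = [1, 2]

x̄ = F·x = [3, -8]
P̄ = F·P·Fᵀ + Q = [41 -6; -6 19]
S = H·P̄·Hᵀ + R = [651 -132; -132 197]
K = P̄·Hᵀ·S⁻¹ = [-6179/36941 8986/36941; 357/2173 526/2173]
x' − x̄ = [-2494/901, 450/53] = K·y
y = (KᵀK)⁻¹·Kᵀ·(x' − x̄) = [34, 12]
z = y + H·x̄ = [34, 12] + [-33, -10] = [1, 2]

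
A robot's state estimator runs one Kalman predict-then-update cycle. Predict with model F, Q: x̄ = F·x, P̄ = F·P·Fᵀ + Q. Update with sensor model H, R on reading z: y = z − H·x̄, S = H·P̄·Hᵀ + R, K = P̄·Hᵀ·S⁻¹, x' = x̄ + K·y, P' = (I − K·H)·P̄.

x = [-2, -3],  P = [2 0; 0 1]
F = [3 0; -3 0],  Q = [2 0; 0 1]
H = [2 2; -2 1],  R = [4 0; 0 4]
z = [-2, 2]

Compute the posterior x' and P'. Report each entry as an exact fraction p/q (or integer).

x̄ = F·x = [-6, 6]
P̄ = F·P·Fᵀ + Q = [20 -18; -18 19]
y = z − H·x̄ = [-2, -16]
S = H·P̄·Hᵀ + R = [16 -6; -6 175]
K = P̄·Hᵀ·S⁻¹ = [88/691 -226/691; 170/691 223/691]
x' = x̄ + K·y = [-706/691, 238/691]
P' = (I − K·H)·P̄ = [360/691 -184/691; -184/691 524/691]

x' = [-706/691, 238/691]
P' = [360/691 -184/691; -184/691 524/691]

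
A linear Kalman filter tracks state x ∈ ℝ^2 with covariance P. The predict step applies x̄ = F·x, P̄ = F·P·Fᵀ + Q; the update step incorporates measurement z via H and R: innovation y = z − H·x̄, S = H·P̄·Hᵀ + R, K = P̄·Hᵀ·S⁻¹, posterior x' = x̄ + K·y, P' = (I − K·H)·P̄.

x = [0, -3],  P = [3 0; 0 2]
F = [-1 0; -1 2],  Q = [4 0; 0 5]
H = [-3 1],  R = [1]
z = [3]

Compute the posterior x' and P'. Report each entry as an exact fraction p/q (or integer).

x̄ = F·x = [0, -6]
P̄ = F·P·Fᵀ + Q = [7 3; 3 16]
y = z − H·x̄ = [9]
S = H·P̄·Hᵀ + R = [62]
K = P̄·Hᵀ·S⁻¹ = [-9/31; 7/62]
x' = x̄ + K·y = [-81/31, -309/62]
P' = (I − K·H)·P̄ = [55/31 156/31; 156/31 943/62]

x' = [-81/31, -309/62]
P' = [55/31 156/31; 156/31 943/62]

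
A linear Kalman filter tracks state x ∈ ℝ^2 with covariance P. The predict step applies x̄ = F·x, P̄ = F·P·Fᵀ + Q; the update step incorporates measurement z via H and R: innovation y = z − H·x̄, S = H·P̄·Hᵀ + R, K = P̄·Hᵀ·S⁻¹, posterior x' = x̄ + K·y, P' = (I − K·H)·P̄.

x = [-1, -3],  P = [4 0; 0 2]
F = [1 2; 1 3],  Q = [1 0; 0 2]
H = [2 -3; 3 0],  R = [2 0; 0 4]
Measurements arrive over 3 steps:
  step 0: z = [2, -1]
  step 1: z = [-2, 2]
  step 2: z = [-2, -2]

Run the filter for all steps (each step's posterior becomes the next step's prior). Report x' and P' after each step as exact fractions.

step 0: x' = [-1271/2541, -2666/2541], P' = [1060/2541 736/2541; 736/2541 1048/2541]
step 1: x' = [61315/147532, 137159/160944], P' = [14622/36883 1831/6706; 1831/6706 31921/80472]
step 2: x' = [-467191782/1188289235, 68817303/169755605], P' = [469833916/1188289235 46187496/169755605; 46187496/169755605 67189882/169755605]

step 0: x̄ = F·x = [-7, -10]
step 0: P̄ = F·P·Fᵀ + Q = [13 16; 16 24]
step 0: y = z − H·x̄ = [-14, 20]
step 0: S = H·P̄·Hᵀ + R = [78 -66; -66 121]
step 0: K = P̄·Hᵀ·S⁻¹ = [-4/231 265/847; -76/231 184/847]
step 0: x' = x̄ + K·y = [-1271/2541, -2666/2541]
step 0: P' = (I − K·H)·P̄ = [1060/2541 736/2541; 736/2541 1048/2541]
step 1: x̄ = F·x = [-2201/847, -9269/2541]
step 1: P̄ = F·P·Fᵀ + Q = [3579/847 3676/847; 3676/847 19990/2541]
step 1: y = z − H·x̄ = [-6561/847, 8297/847]
step 1: S = H·P̄·Hᵀ + R = [31868/847 -11610/847; -11610/847 35599/847]
step 1: K = P̄·Hᵀ·S⁻¹ = [-1935/147532 21933/73766; -17273/53648 5493/26824]
step 1: x' = x̄ + K·y = [61315/147532, 137159/160944]
step 1: P' = (I − K·H)·P̄ = [14622/36883 1831/6706; 1831/6706 31921/80472]
step 2: x̄ = F·x = [1876639/885192, 1754009/590128]
step 2: P̄ = F·P·Fᵀ + Q = [901853/221298 611029/147532; 611029/147532 2243881/295064]
step 2: y = z − H·x̄ = [4738757/1770384, -2466767/295064]
step 2: S = H·P̄·Hᵀ + R = [32790731/885192 -1891849/147532; -1891849/147532 3000623/73766]
step 2: K = P̄·Hᵀ·S⁻¹ = [-15134792/1188289235 352375437/1188289235; -54597327/169755605 34640622/169755605]
step 2: x' = x̄ + K·y = [-467191782/1188289235, 68817303/169755605]
step 2: P' = (I − K·H)·P̄ = [469833916/1188289235 46187496/169755605; 46187496/169755605 67189882/169755605]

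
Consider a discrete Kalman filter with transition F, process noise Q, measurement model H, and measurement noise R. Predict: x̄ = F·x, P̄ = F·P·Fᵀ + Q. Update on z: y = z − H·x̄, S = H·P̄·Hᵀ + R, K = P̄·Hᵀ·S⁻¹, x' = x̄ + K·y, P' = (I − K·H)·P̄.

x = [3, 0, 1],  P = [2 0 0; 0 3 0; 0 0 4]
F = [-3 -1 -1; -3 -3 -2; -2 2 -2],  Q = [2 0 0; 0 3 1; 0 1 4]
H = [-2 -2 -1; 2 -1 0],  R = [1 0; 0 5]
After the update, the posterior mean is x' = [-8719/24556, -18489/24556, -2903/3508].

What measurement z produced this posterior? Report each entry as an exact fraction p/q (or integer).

x̄ = F·x = [-10, -11, -8]
P̄ = F·P·Fᵀ + Q = [27 35 14; 35 64 11; 14 11 40]
S = H·P̄·Hᵀ + R = [785 -67; -67 37]
K = P̄·Hᵀ·S⁻¹ = [-3833/24556 5669/24556; -7331/24556 -9293/24556; -313/3508 1045/3508]
x' − x̄ = [236841/24556, 251627/24556, 25161/3508] = K·y
y = (KᵀK)⁻¹·Kᵀ·(x' − x̄) = [-47, 10]
z = y + H·x̄ = [-47, 10] + [50, -9] = [3, 1]

z = [3, 1]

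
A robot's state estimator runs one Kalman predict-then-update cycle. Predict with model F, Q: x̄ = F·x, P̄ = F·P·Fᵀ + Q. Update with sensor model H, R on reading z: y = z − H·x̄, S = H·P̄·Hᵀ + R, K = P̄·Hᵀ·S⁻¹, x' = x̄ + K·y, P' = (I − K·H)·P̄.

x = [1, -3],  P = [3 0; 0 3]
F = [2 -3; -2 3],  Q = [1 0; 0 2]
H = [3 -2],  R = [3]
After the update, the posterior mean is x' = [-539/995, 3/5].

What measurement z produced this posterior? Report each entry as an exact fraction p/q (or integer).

x̄ = F·x = [11, -11]
P̄ = F·P·Fᵀ + Q = [40 -39; -39 41]
S = H·P̄·Hᵀ + R = [995]
K = P̄·Hᵀ·S⁻¹ = [198/995; -1/5]
x' − x̄ = [-11484/995, 58/5] = K·y
y = (KᵀK)⁻¹·Kᵀ·(x' − x̄) = [-58]
z = y + H·x̄ = [-58] + [55] = [-3]

z = [-3]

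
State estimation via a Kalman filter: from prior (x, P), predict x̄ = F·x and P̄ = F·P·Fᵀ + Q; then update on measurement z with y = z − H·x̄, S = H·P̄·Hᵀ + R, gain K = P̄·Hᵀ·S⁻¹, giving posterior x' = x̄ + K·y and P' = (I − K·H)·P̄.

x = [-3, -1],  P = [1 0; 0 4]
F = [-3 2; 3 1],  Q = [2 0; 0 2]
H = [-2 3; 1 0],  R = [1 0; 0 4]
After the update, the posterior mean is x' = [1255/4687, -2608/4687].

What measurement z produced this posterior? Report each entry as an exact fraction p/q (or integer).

z = [-2, 1]

x̄ = F·x = [7, -10]
P̄ = F·P·Fᵀ + Q = [27 -1; -1 15]
S = H·P̄·Hᵀ + R = [256 -57; -57 31]
K = P̄·Hᵀ·S⁻¹ = [-228/4687 3663/4687; 1400/4687 2423/4687]
x' − x̄ = [-31554/4687, 44262/4687] = K·y
y = (KᵀK)⁻¹·Kᵀ·(x' − x̄) = [42, -6]
z = y + H·x̄ = [42, -6] + [-44, 7] = [-2, 1]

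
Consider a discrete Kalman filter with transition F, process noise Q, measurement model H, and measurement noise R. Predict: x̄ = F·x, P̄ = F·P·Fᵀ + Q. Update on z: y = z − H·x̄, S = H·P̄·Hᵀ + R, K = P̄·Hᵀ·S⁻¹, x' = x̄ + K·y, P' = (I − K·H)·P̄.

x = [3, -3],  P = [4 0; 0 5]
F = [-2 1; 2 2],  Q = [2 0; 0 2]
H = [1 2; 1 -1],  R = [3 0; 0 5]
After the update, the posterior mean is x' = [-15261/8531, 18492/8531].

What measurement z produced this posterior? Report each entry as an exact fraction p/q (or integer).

x̄ = F·x = [-9, 0]
P̄ = F·P·Fᵀ + Q = [23 -6; -6 38]
S = H·P̄·Hᵀ + R = [154 -59; -59 78]
K = P̄·Hᵀ·S⁻¹ = [2569/8531 5115/8531; 2864/8531 -2646/8531]
x' − x̄ = [61518/8531, 18492/8531] = K·y
y = (KᵀK)⁻¹·Kᵀ·(x' − x̄) = [12, 6]
z = y + H·x̄ = [12, 6] + [-9, -9] = [3, -3]

z = [3, -3]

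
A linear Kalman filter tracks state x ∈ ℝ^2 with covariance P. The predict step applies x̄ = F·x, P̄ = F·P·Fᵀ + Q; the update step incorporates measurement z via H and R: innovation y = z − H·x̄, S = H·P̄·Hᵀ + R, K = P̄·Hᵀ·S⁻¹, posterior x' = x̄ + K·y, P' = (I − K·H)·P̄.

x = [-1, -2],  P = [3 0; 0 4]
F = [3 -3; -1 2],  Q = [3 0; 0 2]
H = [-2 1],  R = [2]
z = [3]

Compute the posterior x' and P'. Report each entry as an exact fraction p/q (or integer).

x' = [-723/419, -213/419]
P' = [429/419 528/419; 528/419 1230/419]

x̄ = F·x = [3, -3]
P̄ = F·P·Fᵀ + Q = [66 -33; -33 21]
y = z − H·x̄ = [12]
S = H·P̄·Hᵀ + R = [419]
K = P̄·Hᵀ·S⁻¹ = [-165/419; 87/419]
x' = x̄ + K·y = [-723/419, -213/419]
P' = (I − K·H)·P̄ = [429/419 528/419; 528/419 1230/419]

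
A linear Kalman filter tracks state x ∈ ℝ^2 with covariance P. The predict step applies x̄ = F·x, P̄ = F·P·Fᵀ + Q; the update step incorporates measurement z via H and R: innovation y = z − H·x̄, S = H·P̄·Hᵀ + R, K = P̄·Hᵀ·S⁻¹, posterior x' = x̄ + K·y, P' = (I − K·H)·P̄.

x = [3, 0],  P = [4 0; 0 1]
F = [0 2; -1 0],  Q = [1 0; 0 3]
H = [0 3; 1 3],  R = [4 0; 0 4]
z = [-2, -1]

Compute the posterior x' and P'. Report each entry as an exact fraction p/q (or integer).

x̄ = F·x = [0, -3]
P̄ = F·P·Fᵀ + Q = [5 0; 0 7]
y = z − H·x̄ = [7, 8]
S = H·P̄·Hᵀ + R = [67 63; 63 72]
K = P̄·Hᵀ·S⁻¹ = [-7/19 67/171; 21/95 28/285]
x' = x̄ + K·y = [5/9, -2/3]
P' = (I − K·H)·P̄ = [520/171 -28/57; -28/57 28/95]

x' = [5/9, -2/3]
P' = [520/171 -28/57; -28/57 28/95]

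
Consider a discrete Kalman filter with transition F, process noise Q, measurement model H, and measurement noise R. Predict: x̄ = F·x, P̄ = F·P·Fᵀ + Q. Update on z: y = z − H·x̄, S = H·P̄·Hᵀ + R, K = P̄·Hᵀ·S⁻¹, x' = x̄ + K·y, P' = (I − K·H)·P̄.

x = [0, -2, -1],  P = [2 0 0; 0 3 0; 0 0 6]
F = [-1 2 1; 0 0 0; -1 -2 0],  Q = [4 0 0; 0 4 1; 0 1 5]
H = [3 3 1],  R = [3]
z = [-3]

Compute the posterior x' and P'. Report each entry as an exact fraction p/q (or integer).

x' = [-151/55, 26/55, 204/55]
P' = [359/55 -403/110 -426/55; -403/110 711/220 81/55; -426/55 81/55 1029/55]

x̄ = F·x = [-5, 0, 4]
P̄ = F·P·Fᵀ + Q = [24 0 -10; 0 4 1; -10 1 19]
y = z − H·x̄ = [8]
S = H·P̄·Hᵀ + R = [220]
K = P̄·Hᵀ·S⁻¹ = [31/110; 13/220; -2/55]
x' = x̄ + K·y = [-151/55, 26/55, 204/55]
P' = (I − K·H)·P̄ = [359/55 -403/110 -426/55; -403/110 711/220 81/55; -426/55 81/55 1029/55]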